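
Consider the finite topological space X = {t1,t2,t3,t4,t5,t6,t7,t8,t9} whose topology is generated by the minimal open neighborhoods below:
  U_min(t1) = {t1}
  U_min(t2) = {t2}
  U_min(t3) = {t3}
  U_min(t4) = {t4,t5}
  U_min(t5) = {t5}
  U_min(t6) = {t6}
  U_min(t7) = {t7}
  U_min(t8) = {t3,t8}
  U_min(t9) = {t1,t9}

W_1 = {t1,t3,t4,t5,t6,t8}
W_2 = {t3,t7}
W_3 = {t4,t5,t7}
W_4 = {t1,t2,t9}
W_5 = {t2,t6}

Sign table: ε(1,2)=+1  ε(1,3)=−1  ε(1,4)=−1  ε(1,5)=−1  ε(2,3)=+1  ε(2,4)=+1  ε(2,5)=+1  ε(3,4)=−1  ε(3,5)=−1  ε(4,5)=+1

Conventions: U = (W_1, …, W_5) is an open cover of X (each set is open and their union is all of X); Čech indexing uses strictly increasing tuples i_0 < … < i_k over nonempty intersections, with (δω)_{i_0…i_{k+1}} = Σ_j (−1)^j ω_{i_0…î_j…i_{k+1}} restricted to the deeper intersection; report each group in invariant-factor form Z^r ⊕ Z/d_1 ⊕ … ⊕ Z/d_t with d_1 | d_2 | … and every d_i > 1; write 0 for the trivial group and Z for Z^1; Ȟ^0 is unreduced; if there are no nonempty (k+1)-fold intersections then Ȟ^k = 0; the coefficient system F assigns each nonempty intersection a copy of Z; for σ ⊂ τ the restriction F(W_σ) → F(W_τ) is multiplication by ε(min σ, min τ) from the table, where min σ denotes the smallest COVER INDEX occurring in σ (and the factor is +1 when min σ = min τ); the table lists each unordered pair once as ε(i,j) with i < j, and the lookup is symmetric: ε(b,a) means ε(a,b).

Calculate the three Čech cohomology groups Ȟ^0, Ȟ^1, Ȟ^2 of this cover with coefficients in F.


Ȟ^0(U;F) ≅ 0, Ȟ^1(U;F) ≅ Z ⊕ Z/2 and Ȟ^2(U;F) ≅ 0

nerve simplices:
  W12={t3} W13={t4,t5} W14={t1} W15={t6} W23={t7} W45={t2}
C dims 5,6; δ0: rk 5, SNF 1^4·2
degree 0: 5−5−0 = 0 → Ȟ^0 ≅ 0
degree 1: 6−0−5 = 1 plus torsion [2] → Ȟ^1 ≅ Z ⊕ Z/2
degree 2: 0−0−0 = 0 → Ȟ^2 ≅ 0


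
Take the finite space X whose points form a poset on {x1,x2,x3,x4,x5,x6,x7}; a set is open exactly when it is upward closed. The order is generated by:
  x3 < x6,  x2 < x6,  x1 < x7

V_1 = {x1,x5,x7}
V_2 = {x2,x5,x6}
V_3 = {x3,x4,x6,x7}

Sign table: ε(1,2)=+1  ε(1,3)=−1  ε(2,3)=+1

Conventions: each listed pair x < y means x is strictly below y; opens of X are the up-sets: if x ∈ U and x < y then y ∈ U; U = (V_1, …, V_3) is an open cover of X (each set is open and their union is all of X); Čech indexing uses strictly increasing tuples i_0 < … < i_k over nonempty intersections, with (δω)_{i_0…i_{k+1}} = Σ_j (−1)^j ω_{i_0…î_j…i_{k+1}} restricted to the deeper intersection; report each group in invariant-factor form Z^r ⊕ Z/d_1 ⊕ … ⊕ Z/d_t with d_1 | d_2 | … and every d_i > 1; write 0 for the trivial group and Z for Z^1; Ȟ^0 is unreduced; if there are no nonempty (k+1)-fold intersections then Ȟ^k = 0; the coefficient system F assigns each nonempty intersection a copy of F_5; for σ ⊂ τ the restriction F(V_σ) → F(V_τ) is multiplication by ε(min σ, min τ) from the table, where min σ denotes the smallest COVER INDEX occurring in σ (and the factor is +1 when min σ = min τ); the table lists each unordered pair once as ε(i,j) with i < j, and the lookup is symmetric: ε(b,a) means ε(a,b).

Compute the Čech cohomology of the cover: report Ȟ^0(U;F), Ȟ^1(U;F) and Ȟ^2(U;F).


Ȟ^0 = 0; Ȟ^1 = 0; Ȟ^2 = 0

nerve of the cover:
  V12={x5} V13={x7} V23={x6}
C dims 3,3; δ0: rk_F5 3
Ȟ^0 = (3 − 3) − 0 = 0, so Ȟ^0 ≅ 0
Ȟ^1 = (3 − 0) − 3 = 0, so Ȟ^1 ≅ 0
Ȟ^2 = (0 − 0) − 0 = 0, so Ȟ^2 ≅ 0


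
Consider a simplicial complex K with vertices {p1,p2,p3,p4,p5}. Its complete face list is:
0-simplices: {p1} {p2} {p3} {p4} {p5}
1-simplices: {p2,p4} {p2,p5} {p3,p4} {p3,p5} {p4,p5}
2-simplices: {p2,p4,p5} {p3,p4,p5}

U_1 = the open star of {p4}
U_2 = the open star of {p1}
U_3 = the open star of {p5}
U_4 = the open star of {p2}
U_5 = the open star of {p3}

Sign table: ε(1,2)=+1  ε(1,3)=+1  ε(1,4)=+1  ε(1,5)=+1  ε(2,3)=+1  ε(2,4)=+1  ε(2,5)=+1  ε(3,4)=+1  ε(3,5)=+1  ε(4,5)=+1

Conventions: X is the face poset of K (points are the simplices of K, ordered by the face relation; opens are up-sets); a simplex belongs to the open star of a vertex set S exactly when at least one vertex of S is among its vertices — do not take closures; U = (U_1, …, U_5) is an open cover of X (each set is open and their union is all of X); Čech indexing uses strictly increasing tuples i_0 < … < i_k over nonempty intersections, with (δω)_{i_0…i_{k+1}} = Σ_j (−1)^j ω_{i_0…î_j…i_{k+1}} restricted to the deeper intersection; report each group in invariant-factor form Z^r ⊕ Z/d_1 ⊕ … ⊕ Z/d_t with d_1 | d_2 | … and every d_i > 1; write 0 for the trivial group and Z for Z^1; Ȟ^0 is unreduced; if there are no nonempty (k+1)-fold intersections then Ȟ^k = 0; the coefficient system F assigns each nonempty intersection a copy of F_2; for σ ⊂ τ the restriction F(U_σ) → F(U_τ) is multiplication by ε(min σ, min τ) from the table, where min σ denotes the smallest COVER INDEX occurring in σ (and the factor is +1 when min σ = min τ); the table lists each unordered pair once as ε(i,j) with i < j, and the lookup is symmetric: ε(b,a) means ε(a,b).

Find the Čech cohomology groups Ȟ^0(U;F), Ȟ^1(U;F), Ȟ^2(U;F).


nonempty intersections:
  U1={{p4},{p2,p4},{p3,p4},{p4,p5},{p2,p4,p5},{p3,p4,p5}} U2={{p1}} U3={{p5},{p2,p5},{p3,p5},{p4,p5},{p2,p4,p5},{p3,p4,p5}} U4={{p2},{p2,p4},{p2,p5},{p2,p4,p5}} U5={{p3},{p3,p4},{p3,p5},{p3,p4,p5}}
  U13={{p4,p5},{p2,p4,p5},{p3,p4,p5}} U14={{p2,p4},{p2,p4,p5}} U15={{p3,p4},{p3,p4,p5}} U34={{p2,p5},{p2,p4,p5}} U35={{p3,p5},{p3,p4,p5}}
  U134={{p2,p4,p5}} U135={{p3,p4,p5}}
C dims 5,5,2; δ0: rk_F2 3; δ1: rk_F2 2
Ȟ^0: (5−3)−0=2 ⇒ Z/2 ⊕ Z/2
Ȟ^1: (5−2)−3=0 ⇒ 0
Ȟ^2: (2−0)−2=0 ⇒ 0

Ȟ^0(U;F) ≅ Z/2 ⊕ Z/2,  Ȟ^1(U;F) ≅ 0,  Ȟ^2(U;F) ≅ 0


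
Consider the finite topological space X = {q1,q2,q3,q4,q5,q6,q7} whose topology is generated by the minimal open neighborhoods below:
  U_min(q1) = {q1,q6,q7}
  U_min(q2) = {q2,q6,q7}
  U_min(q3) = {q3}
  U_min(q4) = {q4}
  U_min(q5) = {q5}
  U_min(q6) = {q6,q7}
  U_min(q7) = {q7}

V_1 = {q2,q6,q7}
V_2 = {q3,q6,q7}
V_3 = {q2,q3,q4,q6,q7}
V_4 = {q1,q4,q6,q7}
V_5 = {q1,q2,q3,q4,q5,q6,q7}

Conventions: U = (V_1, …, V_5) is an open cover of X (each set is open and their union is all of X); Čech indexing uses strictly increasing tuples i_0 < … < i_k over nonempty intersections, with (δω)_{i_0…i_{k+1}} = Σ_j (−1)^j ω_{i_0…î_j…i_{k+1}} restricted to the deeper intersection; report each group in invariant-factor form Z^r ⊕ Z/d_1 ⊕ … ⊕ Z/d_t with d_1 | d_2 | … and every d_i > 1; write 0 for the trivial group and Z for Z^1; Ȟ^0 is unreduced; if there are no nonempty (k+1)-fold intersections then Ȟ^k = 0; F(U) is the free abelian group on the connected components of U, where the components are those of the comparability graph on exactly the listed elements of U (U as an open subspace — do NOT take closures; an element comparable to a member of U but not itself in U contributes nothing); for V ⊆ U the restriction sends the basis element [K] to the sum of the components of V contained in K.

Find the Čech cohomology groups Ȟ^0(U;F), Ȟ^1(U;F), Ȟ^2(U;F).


Ȟ^0 ≅ Z^4,  Ȟ^1 ≅ 0,  Ȟ^2 ≅ 0

nonempty intersections:
  V12={q6,q7} V13={q2,q6,q7} V14={q6,q7} V15={q2,q6,q7} V23={q3,q6,q7} V24={q6,q7} V25={q3,q6,q7} V34={q4,q6,q7} V35={q2,q3,q4,q6,q7} V45={q1,q4,q6,q7}
  V123={q6,q7} V124={q6,q7} V125={q6,q7} V134={q6,q7} V135={q2,q6,q7} V145={q6,q7} V234={q6,q7} V235={q3,q6,q7} V245={q6,q7} V345={q4,q6,q7}
  V1234={q6,q7} V1235={q6,q7} V1245={q6,q7} V1345={q6,q7} V2345={q6,q7}
  V12345={q6,q7}
components per intersection:
  V1: {q2,q6,q7}
  V2: {q3} {q6,q7}
  V3: {q2,q6,q7} {q3} {q4}
  V4: {q1,q6,q7} {q4}
  V5: {q1,q2,q6,q7} {q3} {q4} {q5}
  V12: {q6,q7}
  V13: {q2,q6,q7}
  V14: {q6,q7}
  V15: {q2,q6,q7}
  V23: {q3} {q6,q7}
  V24: {q6,q7}
  V25: {q3} {q6,q7}
  V34: {q4} {q6,q7}
  V35: {q2,q6,q7} {q3} {q4}
  V45: {q1,q6,q7} {q4}
  V123: {q6,q7}
  V124: {q6,q7}
  V125: {q6,q7}
  V134: {q6,q7}
  V135: {q2,q6,q7}
  V145: {q6,q7}
  V234: {q6,q7}
  V235: {q3} {q6,q7}
  V245: {q6,q7}
  V345: {q4} {q6,q7}
  V1234: {q6,q7}
  V1235: {q6,q7}
  V1245: {q6,q7}
  V1345: {q6,q7}
  V2345: {q6,q7}
  V12345: {q6,q7}
C dims 12,16,12,5; δ0: rk 8, SNF 1^8; δ1: rk 8, SNF 1^8; δ2: rk 4, SNF 1^4
Ȟ^0: (12−8)−0=4 ⇒ Z^4
Ȟ^1: (16−8)−8=0 ⇒ 0
Ȟ^2: (12−4)−8=0 ⇒ 0


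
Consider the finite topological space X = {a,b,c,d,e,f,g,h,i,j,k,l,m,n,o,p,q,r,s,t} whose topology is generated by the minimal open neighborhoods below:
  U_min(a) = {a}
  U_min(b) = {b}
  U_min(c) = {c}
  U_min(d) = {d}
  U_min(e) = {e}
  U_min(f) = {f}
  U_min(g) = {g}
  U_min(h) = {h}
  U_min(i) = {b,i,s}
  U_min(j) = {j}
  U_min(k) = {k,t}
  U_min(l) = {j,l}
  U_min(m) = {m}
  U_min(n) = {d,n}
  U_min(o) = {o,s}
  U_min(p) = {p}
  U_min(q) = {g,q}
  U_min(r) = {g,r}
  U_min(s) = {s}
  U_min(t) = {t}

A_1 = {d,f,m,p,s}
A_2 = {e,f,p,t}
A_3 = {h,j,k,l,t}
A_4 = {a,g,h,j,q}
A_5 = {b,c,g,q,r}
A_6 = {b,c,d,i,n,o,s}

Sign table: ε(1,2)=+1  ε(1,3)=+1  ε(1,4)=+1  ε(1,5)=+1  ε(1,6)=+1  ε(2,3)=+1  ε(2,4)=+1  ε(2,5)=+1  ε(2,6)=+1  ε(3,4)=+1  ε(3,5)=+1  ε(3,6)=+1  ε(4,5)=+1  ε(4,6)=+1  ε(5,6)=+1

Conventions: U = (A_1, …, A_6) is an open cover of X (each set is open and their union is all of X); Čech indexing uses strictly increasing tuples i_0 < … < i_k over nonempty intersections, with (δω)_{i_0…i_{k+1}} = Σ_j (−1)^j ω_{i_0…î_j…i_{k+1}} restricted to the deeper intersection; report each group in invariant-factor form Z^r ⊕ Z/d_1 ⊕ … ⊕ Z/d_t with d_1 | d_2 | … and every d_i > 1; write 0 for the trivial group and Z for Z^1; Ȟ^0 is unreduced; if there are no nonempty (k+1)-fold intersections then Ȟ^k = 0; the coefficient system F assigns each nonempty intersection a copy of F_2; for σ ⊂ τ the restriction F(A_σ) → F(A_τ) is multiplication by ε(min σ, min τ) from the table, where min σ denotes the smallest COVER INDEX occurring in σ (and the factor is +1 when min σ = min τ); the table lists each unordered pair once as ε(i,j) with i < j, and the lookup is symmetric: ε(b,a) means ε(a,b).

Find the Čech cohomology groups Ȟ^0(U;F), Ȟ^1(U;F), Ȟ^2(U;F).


Ȟ^0 = Z/2, Ȟ^1 = Z/2, Ȟ^2 = 0

nerve simplices:
  A12={f,p} A16={d,s} A23={t} A34={h,j} A45={g,q} A56={b,c}
C dims 6,6; δ0: rk_F2 5
degree 0: 6−5−0 = 1 → Ȟ^0 ≅ Z/2
degree 1: 6−0−5 = 1 → Ȟ^1 ≅ Z/2
degree 2: 0−0−0 = 0 → Ȟ^2 ≅ 0


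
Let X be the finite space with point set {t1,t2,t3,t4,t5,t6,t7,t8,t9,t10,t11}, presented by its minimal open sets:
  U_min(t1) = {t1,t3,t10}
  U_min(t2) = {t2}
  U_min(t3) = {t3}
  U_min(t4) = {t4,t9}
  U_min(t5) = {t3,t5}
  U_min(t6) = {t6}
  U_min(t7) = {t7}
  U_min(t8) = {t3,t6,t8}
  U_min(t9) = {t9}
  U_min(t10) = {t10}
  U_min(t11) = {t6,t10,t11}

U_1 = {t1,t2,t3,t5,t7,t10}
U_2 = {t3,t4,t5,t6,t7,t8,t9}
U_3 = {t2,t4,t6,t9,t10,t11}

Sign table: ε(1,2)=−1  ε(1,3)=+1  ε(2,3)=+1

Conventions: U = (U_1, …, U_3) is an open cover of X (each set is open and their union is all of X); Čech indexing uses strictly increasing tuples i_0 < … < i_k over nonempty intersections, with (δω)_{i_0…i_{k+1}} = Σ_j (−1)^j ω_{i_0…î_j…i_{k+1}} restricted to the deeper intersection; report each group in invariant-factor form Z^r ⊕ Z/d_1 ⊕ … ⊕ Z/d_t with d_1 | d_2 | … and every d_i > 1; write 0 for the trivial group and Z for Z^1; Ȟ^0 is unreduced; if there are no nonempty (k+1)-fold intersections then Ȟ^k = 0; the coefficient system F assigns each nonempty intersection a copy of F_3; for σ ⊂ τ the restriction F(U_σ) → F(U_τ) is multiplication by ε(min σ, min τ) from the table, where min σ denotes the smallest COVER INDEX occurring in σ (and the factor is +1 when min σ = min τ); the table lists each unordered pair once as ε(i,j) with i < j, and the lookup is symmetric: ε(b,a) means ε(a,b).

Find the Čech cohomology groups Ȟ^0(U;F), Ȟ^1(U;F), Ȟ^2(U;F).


intersection data:
  U12={t3,t5,t7} U13={t2,t10} U23={t4,t6,t9}
C dims 3,3; δ0: rk_F3 3
Ȟ^0 = (3 − 3) − 0 = 0, so Ȟ^0 ≅ 0
Ȟ^1 = (3 − 0) − 3 = 0, so Ȟ^1 ≅ 0
Ȟ^2 = (0 − 0) − 0 = 0, so Ȟ^2 ≅ 0

Ȟ^0 = 0, Ȟ^1 = 0 and Ȟ^2 = 0


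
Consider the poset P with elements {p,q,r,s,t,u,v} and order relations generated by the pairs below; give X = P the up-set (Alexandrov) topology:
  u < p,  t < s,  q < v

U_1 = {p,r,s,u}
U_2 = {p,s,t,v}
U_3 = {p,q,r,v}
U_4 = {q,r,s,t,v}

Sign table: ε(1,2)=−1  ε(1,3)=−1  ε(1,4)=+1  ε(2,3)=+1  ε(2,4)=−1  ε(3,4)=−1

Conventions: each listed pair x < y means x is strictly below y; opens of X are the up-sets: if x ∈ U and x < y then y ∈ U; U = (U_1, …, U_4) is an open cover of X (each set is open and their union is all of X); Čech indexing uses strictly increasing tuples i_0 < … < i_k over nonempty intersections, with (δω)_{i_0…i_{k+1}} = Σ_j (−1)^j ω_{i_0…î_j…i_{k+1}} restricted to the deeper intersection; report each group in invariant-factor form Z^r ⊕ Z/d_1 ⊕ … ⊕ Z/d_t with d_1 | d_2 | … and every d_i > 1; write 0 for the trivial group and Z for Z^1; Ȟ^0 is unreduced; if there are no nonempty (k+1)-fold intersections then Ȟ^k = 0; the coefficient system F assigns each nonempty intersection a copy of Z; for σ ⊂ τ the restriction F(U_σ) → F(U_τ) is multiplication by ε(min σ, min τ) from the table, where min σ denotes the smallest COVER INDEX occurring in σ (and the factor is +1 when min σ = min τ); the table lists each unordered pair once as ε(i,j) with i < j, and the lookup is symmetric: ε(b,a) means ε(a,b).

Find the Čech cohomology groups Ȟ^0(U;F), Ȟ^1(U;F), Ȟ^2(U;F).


cover nerve:
  U12={p,s} U13={p,r} U14={r,s} U23={p,v} U24={s,t,v} U34={q,r,v}
  U123={p} U124={s} U134={r} U234={v}
C dims 4,6,4; δ0: rk 3, SNF 1^3; δ1: rk 3, SNF 1^3
Ȟ^0: (4−3)−0=1 ⇒ Z
Ȟ^1: (6−3)−3=0 ⇒ 0
Ȟ^2: (4−0)−3=1 ⇒ Z

Ȟ^0 ≅ Z,  Ȟ^1 ≅ 0,  Ȟ^2 ≅ Z


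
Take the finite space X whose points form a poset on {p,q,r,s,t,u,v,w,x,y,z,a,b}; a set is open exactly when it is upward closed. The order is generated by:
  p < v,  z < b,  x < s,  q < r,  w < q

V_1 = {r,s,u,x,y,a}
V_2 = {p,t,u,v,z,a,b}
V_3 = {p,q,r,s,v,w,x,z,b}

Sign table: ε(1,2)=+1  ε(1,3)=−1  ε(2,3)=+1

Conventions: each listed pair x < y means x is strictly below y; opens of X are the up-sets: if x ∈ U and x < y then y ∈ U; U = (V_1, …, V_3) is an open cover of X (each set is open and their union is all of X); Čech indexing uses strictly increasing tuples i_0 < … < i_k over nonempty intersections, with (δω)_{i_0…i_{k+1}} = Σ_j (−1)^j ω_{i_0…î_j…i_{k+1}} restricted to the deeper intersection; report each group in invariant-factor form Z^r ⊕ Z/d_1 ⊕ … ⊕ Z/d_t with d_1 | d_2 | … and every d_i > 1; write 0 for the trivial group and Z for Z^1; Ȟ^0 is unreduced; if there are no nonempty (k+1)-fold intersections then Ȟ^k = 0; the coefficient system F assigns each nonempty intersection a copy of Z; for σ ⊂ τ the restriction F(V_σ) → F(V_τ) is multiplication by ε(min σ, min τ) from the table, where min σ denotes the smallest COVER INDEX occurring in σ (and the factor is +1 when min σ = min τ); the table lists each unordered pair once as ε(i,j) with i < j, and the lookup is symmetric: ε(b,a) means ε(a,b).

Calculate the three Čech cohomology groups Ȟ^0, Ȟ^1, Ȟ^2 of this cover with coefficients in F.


nerve simplices:
  V12={u,a} V13={r,s,x} V23={p,v,z,b}
C dims 3,3; δ0: rk 3, SNF 1^2·2
degree 0: 3−3−0 = 0 → Ȟ^0 ≅ 0
degree 1: 3−0−3 = 0 plus torsion [2] → Ȟ^1 ≅ Z/2
degree 2: 0−0−0 = 0 → Ȟ^2 ≅ 0

Ȟ^0 = 0, Ȟ^1 = Z/2 and Ȟ^2 = 0


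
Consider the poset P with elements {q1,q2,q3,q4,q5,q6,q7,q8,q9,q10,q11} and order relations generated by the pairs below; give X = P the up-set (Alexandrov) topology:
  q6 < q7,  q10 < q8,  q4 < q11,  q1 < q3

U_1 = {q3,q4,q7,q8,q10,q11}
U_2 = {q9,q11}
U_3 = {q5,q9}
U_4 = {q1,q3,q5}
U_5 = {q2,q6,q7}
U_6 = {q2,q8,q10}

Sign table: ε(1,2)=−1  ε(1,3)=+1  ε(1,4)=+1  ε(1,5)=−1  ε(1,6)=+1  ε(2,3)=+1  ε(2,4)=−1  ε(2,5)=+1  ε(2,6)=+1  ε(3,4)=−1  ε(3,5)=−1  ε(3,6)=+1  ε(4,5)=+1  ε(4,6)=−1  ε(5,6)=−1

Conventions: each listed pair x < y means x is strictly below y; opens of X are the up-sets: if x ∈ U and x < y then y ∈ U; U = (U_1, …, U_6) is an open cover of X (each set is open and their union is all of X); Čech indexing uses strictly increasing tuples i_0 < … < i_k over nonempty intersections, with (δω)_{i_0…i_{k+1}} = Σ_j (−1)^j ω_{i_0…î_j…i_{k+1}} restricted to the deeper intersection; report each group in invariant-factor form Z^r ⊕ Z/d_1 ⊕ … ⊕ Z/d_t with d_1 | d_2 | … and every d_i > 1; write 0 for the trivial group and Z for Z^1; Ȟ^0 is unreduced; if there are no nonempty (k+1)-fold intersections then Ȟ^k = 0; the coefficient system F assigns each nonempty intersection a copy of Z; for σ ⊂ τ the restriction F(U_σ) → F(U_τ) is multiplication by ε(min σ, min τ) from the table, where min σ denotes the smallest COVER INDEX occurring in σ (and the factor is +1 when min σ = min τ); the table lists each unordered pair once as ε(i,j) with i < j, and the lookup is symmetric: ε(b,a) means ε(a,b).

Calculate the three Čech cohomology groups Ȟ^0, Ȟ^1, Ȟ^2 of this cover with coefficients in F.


nerve simplices:
  U12={q11} U14={q3} U15={q7} U16={q8,q10} U23={q9} U34={q5} U56={q2}
C dims 6,7; δ0: rk 5, SNF 1^5
degree 0: 6−5−0 = 1 → Ȟ^0 ≅ Z
degree 1: 7−0−5 = 2 → Ȟ^1 ≅ Z^2
degree 2: 0−0−0 = 0 → Ȟ^2 ≅ 0

Ȟ^0 ≅ Z, Ȟ^1 ≅ Z^2 and Ȟ^2 ≅ 0


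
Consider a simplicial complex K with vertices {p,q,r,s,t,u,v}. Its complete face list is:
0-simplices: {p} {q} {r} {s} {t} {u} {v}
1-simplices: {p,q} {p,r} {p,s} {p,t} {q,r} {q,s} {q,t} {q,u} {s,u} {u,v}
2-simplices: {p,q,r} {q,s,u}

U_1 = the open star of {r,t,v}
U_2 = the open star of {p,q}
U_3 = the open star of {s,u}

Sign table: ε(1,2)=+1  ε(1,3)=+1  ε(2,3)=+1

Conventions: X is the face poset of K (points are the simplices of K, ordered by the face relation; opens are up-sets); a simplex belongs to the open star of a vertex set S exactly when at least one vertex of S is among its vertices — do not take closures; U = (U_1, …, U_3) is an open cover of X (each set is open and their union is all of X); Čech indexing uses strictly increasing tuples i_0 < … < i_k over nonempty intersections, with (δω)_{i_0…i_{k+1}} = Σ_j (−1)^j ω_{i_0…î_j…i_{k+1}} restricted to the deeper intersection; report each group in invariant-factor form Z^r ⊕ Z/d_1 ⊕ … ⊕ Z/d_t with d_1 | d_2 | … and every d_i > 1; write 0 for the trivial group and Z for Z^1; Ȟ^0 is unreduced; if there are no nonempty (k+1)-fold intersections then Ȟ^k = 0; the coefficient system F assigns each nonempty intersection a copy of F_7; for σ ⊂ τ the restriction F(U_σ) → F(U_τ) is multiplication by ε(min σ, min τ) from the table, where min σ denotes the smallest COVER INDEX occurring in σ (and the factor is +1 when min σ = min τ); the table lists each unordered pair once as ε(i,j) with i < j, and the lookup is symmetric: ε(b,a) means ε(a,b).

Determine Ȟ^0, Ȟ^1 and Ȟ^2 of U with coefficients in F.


Ȟ^0 = Z/7,  Ȟ^1 = Z/7,  Ȟ^2 = 0

nonempty overlaps:
  U1={{r},{t},{v},{p,r},{p,t},{q,r},{q,t},{u,v},{p,q,r}} U2={{p},{q},{p,q},{p,r},{p,s},{p,t},{q,r},{q,s},{q,t},{q,u},{p,q,r},{q,s,u}} U3={{s},{u},{p,s},{q,s},{q,u},{s,u},{u,v},{q,s,u}}
  U12={{p,r},{p,t},{q,r},{q,t},{p,q,r}} U13={{u,v}} U23={{p,s},{q,s},{q,u},{q,s,u}}
C dims 3,3; δ0: rk_F7 2
degree 0: 3−2−0 = 1 → Ȟ^0 ≅ Z/7
degree 1: 3−0−2 = 1 → Ȟ^1 ≅ Z/7
degree 2: 0−0−0 = 0 → Ȟ^2 ≅ 0


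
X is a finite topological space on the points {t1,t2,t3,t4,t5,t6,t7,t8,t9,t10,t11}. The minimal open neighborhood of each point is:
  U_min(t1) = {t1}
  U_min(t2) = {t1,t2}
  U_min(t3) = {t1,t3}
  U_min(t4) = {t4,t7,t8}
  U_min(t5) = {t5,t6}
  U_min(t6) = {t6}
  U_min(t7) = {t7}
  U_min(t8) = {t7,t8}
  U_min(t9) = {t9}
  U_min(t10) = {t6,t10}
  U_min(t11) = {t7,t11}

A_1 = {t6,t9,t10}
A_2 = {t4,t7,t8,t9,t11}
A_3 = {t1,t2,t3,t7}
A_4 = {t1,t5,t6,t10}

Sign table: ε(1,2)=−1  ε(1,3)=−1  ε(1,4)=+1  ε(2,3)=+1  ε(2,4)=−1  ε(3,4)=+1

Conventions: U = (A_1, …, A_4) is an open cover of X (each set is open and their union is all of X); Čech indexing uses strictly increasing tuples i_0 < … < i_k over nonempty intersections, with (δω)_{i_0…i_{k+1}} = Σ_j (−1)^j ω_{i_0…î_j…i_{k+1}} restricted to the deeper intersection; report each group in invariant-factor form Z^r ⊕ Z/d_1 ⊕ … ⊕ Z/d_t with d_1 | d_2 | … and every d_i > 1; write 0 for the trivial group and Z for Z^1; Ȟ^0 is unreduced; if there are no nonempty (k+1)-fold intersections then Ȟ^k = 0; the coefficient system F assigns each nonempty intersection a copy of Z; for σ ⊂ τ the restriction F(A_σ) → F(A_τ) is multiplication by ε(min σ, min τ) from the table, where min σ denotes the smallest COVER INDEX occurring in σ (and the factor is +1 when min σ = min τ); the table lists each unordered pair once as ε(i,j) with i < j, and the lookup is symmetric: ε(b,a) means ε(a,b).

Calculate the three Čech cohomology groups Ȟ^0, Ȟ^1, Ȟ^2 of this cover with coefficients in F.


Ȟ^0 = 0; Ȟ^1 = Z/2; Ȟ^2 = 0

intersection data:
  A12={t9} A14={t6,t10} A23={t7} A34={t1}
C dims 4,4; δ0: rk 4, SNF 1^3·2
Ȟ^0 = (4 − 4) − 0 = 0, so Ȟ^0 ≅ 0
Ȟ^1 = (4 − 0) − 4 = 0 plus torsion [2], so Ȟ^1 ≅ Z/2
Ȟ^2 = (0 − 0) − 0 = 0, so Ȟ^2 ≅ 0


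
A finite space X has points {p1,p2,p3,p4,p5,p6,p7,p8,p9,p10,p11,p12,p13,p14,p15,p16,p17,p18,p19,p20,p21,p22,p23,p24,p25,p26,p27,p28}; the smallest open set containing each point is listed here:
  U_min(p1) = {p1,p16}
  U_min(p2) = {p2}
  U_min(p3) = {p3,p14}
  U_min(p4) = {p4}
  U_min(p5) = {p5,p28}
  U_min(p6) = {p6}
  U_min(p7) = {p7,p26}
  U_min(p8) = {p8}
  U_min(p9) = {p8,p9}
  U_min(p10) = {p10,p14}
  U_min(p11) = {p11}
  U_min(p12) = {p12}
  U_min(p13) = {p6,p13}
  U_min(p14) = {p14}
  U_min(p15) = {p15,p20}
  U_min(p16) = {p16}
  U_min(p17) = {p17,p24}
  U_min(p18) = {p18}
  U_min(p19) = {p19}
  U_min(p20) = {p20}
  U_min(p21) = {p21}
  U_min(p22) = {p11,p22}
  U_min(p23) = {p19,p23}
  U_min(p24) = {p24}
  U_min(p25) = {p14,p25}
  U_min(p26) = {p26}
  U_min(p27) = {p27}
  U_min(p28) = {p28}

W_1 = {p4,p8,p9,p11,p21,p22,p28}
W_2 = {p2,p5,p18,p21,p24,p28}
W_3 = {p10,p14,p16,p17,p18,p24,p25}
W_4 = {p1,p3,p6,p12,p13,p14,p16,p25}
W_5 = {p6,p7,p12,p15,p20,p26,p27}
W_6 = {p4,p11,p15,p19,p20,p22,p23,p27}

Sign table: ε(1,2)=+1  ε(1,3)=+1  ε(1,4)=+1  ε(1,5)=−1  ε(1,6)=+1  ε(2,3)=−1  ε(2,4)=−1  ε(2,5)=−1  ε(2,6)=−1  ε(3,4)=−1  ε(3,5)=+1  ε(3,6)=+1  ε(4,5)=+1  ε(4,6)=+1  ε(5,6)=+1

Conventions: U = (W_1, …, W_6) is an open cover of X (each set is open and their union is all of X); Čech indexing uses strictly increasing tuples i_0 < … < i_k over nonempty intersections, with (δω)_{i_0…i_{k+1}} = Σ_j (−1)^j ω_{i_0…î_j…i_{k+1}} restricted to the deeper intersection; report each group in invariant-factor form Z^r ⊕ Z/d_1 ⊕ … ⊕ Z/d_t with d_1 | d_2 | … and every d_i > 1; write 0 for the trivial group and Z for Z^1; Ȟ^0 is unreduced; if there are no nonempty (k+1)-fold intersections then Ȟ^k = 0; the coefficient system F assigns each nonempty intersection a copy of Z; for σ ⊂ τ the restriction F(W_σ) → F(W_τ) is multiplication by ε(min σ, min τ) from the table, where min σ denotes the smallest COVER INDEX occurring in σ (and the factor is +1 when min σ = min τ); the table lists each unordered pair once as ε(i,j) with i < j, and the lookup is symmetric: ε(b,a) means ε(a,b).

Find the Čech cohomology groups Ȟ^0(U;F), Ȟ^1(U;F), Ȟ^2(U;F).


Ȟ^0 ≅ Z; Ȟ^1 ≅ Z; Ȟ^2 ≅ 0

nonempty intersections:
  W12={p21,p28} W16={p4,p11,p22} W23={p18,p24} W34={p14,p16,p25} W45={p6,p12} W56={p15,p20,p27}
C dims 6,6; δ0: rk 5, SNF 1^5
Ȟ^0: (6−5)−0=1 ⇒ Z
Ȟ^1: (6−0)−5=1 ⇒ Z
Ȟ^2: (0−0)−0=0 ⇒ 0


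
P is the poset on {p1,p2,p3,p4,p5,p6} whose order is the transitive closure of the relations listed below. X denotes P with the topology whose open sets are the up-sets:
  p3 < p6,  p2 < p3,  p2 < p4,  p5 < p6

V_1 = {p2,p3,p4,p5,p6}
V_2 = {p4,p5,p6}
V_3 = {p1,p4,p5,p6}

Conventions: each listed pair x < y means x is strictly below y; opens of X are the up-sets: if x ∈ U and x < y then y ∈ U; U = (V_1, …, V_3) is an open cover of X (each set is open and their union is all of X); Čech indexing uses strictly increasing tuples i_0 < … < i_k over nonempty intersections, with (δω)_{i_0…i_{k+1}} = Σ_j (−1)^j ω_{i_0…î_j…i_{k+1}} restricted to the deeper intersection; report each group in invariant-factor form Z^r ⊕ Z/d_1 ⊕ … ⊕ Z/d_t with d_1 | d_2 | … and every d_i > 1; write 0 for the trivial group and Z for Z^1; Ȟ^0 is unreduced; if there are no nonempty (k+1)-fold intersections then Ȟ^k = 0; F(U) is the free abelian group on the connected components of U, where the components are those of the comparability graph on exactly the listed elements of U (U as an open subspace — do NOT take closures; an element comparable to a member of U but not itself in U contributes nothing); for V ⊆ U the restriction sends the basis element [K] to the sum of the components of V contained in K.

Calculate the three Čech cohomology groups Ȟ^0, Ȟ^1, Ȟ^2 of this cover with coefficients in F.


Ȟ^0(U;F) ≅ Z^2; Ȟ^1(U;F) ≅ 0; Ȟ^2(U;F) ≅ 0

nonempty overlaps:
  V12={p4,p5,p6} V13={p4,p5,p6} V23={p4,p5,p6}
  V123={p4,p5,p6}
components per intersection:
  V1: {p2,p3,p4,p5,p6}
  V2: {p4} {p5,p6}
  V3: {p1} {p4} {p5,p6}
  V12: {p4} {p5,p6}
  V13: {p4} {p5,p6}
  V23: {p4} {p5,p6}
  V123: {p4} {p5,p6}
C dims 6,6,2; δ0: rk 4, SNF 1^4; δ1: rk 2, SNF 1^2
degree 0: 6−4−0 = 2 → Ȟ^0 ≅ Z^2
degree 1: 6−2−4 = 0 → Ȟ^1 ≅ 0
degree 2: 2−0−2 = 0 → Ȟ^2 ≅ 0


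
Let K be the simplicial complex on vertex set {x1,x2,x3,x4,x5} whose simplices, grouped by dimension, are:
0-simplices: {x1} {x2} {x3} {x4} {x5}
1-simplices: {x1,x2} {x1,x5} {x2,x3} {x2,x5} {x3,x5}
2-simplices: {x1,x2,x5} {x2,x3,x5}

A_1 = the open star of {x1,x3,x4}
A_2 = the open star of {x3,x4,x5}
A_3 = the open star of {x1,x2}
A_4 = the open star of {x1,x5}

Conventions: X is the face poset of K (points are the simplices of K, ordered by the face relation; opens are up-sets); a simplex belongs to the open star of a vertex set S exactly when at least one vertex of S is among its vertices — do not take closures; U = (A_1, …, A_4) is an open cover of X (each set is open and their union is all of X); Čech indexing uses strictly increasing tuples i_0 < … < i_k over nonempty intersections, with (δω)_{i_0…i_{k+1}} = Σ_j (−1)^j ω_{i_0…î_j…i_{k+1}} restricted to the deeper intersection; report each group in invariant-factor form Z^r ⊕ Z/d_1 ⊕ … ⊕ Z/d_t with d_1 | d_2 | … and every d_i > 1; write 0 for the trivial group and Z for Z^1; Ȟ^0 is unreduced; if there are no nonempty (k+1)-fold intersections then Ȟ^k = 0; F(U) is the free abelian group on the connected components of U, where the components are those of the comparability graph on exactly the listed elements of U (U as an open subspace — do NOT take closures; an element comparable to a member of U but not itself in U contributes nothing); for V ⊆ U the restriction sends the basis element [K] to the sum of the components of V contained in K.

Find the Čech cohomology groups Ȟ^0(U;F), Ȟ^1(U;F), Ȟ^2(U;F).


Ȟ^0 ≅ Z^2, Ȟ^1 ≅ 0 and Ȟ^2 ≅ 0

cover nerve:
  A1={{x1},{x3},{x4},{x1,x2},{x1,x5},{x2,x3},{x3,x5},{x1,x2,x5},{x2,x3,x5}} A2={{x3},{x4},{x5},{x1,x5},{x2,x3},{x2,x5},{x3,x5},{x1,x2,x5},{x2,x3,x5}} A3={{x1},{x2},{x1,x2},{x1,x5},{x2,x3},{x2,x5},{x1,x2,x5},{x2,x3,x5}} A4={{x1},{x5},{x1,x2},{x1,x5},{x2,x5},{x3,x5},{x1,x2,x5},{x2,x3,x5}}
  A12={{x3},{x4},{x1,x5},{x2,x3},{x3,x5},{x1,x2,x5},{x2,x3,x5}} A13={{x1},{x1,x2},{x1,x5},{x2,x3},{x1,x2,x5},{x2,x3,x5}} A14={{x1},{x1,x2},{x1,x5},{x3,x5},{x1,x2,x5},{x2,x3,x5}} A23={{x1,x5},{x2,x3},{x2,x5},{x1,x2,x5},{x2,x3,x5}} A24={{x5},{x1,x5},{x2,x5},{x3,x5},{x1,x2,x5},{x2,x3,x5}} A34={{x1},{x1,x2},{x1,x5},{x2,x5},{x1,x2,x5},{x2,x3,x5}}
  A123={{x1,x5},{x2,x3},{x1,x2,x5},{x2,x3,x5}} A124={{x1,x5},{x3,x5},{x1,x2,x5},{x2,x3,x5}} A134={{x1},{x1,x2},{x1,x5},{x1,x2,x5},{x2,x3,x5}} A234={{x1,x5},{x2,x5},{x1,x2,x5},{x2,x3,x5}}
  A1234={{x1,x5},{x1,x2,x5},{x2,x3,x5}}
components per intersection:
  A1: {{x1},{x1,x2},{x1,x5},{x1,x2,x5}} {{x3},{x2,x3},{x3,x5},{x2,x3,x5}} {{x4}}
  A2: {{x3},{x5},{x1,x5},{x2,x3},{x2,x5},{x3,x5},{x1,x2,x5},{x2,x3,x5}} {{x4}}
  A3: {{x1},{x2},{x1,x2},{x1,x5},{x2,x3},{x2,x5},{x1,x2,x5},{x2,x3,x5}}
  A4: {{x1},{x5},{x1,x2},{x1,x5},{x2,x5},{x3,x5},{x1,x2,x5},{x2,x3,x5}}
  A12: {{x3},{x2,x3},{x3,x5},{x2,x3,x5}} {{x4}} {{x1,x5},{x1,x2,x5}}
  A13: {{x1},{x1,x2},{x1,x5},{x1,x2,x5}} {{x2,x3},{x2,x3,x5}}
  A14: {{x1},{x1,x2},{x1,x5},{x1,x2,x5}} {{x3,x5},{x2,x3,x5}}
  A23: {{x1,x5},{x2,x3},{x2,x5},{x1,x2,x5},{x2,x3,x5}}
  A24: {{x5},{x1,x5},{x2,x5},{x3,x5},{x1,x2,x5},{x2,x3,x5}}
  A34: {{x1},{x1,x2},{x1,x5},{x2,x5},{x1,x2,x5},{x2,x3,x5}}
  A123: {{x1,x5},{x1,x2,x5}} {{x2,x3},{x2,x3,x5}}
  A124: {{x1,x5},{x1,x2,x5}} {{x3,x5},{x2,x3,x5}}
  A134: {{x1},{x1,x2},{x1,x5},{x1,x2,x5}} {{x2,x3,x5}}
  A234: {{x1,x5},{x2,x5},{x1,x2,x5},{x2,x3,x5}}
  A1234: {{x1,x5},{x1,x2,x5}} {{x2,x3,x5}}
C dims 7,10,7,2; δ0: rk 5, SNF 1^5; δ1: rk 5, SNF 1^5; δ2: rk 2, SNF 1^2
Ȟ^0: (7−5)−0=2 ⇒ Z^2
Ȟ^1: (10−5)−5=0 ⇒ 0
Ȟ^2: (7−2)−5=0 ⇒ 0


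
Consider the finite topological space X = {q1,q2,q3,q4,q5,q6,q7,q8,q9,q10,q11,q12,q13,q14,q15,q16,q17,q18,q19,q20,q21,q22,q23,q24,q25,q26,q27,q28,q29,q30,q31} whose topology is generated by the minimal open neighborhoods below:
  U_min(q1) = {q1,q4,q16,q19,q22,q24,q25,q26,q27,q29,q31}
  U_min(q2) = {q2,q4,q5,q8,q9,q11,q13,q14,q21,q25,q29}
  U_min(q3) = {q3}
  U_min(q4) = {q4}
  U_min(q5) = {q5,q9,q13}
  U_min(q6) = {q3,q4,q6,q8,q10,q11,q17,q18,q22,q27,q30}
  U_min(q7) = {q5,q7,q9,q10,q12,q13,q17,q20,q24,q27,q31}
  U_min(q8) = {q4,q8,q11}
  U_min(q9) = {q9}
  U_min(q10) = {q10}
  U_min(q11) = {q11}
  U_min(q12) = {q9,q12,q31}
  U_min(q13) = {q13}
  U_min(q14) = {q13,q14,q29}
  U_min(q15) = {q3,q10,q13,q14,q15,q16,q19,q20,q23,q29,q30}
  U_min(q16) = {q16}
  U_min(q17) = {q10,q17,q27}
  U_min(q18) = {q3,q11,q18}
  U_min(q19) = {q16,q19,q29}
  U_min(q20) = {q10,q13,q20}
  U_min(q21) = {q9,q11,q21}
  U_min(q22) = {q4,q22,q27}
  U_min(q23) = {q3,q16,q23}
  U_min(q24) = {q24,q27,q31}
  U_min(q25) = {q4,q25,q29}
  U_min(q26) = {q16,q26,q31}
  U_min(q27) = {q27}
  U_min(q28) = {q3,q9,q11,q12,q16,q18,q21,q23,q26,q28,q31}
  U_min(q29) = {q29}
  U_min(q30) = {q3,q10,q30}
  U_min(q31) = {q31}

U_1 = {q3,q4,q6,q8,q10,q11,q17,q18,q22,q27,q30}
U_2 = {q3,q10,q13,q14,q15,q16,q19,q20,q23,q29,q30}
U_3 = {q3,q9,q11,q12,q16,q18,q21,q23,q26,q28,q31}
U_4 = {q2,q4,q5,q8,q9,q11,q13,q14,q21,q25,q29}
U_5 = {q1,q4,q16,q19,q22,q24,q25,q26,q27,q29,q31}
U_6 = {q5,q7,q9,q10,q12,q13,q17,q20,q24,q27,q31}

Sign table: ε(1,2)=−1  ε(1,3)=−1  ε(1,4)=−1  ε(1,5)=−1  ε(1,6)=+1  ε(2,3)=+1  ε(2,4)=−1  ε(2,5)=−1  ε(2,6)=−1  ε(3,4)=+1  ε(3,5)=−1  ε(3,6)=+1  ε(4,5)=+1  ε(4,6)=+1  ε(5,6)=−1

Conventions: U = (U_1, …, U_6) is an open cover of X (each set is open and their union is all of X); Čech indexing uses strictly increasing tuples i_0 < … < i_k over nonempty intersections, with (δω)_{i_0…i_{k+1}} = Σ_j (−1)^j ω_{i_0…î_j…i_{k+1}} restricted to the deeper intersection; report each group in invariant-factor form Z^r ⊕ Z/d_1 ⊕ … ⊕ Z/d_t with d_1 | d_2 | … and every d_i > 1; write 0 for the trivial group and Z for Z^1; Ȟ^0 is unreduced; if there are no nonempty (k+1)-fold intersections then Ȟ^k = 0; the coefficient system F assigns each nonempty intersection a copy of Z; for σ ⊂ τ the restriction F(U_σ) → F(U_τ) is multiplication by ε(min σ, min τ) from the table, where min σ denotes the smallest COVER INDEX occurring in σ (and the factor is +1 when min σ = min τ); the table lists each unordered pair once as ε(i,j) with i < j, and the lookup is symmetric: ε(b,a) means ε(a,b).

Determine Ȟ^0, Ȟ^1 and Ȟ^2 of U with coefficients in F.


Ȟ^0(U;F) ≅ 0,  Ȟ^1(U;F) ≅ Z/2,  Ȟ^2(U;F) ≅ Z

cover nerve:
  U12={q3,q10,q30} U13={q3,q11,q18} U14={q4,q8,q11} U15={q4,q22,q27} U16={q10,q17,q27} U23={q3,q16,q23} U24={q13,q14,q29} U25={q16,q19,q29} U26={q10,q13,q20} U34={q9,q11,q21} U35={q16,q26,q31} U36={q9,q12,q31} U45={q4,q25,q29} U46={q5,q9,q13} U56={q24,q27,q31}
  U123={q3} U126={q10} U134={q11} U145={q4} U156={q27} U235={q16} U245={q29} U246={q13} U346={q9} U356={q31}
C dims 6,15,10; δ0: rk 6, SNF 1^5·2; δ1: rk 9, SNF 1^9
Ȟ^0: (6−6)−0=0 ⇒ 0
Ȟ^1: (15−9)−6=0 plus torsion [2] ⇒ Z/2
Ȟ^2: (10−0)−9=1 ⇒ Z


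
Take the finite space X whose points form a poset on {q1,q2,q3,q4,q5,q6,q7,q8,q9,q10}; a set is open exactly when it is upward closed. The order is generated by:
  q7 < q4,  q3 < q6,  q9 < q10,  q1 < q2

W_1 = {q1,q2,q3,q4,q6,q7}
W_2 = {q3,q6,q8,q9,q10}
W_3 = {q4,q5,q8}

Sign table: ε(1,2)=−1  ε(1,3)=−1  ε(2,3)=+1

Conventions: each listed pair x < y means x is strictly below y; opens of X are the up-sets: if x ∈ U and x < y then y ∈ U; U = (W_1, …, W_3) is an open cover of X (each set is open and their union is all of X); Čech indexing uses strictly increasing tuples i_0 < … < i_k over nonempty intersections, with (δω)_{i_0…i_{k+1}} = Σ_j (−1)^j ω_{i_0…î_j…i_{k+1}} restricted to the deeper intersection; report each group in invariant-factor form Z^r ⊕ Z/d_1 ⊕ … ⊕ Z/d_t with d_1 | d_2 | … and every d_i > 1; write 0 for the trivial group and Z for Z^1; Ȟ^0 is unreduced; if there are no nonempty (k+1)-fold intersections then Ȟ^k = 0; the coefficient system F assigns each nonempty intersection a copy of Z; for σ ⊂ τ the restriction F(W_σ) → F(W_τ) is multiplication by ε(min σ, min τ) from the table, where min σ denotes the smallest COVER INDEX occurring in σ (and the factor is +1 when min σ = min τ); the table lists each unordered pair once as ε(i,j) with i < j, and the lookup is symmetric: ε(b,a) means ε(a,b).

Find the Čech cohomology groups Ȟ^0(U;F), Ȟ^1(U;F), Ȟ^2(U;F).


nonempty intersections:
  W12={q3,q6} W13={q4} W23={q8}
C dims 3,3; δ0: rk 2, SNF 1^2
Ȟ^0: (3−2)−0=1 ⇒ Z
Ȟ^1: (3−0)−2=1 ⇒ Z
Ȟ^2: (0−0)−0=0 ⇒ 0

Ȟ^0 = Z, Ȟ^1 = Z, Ȟ^2 = 0


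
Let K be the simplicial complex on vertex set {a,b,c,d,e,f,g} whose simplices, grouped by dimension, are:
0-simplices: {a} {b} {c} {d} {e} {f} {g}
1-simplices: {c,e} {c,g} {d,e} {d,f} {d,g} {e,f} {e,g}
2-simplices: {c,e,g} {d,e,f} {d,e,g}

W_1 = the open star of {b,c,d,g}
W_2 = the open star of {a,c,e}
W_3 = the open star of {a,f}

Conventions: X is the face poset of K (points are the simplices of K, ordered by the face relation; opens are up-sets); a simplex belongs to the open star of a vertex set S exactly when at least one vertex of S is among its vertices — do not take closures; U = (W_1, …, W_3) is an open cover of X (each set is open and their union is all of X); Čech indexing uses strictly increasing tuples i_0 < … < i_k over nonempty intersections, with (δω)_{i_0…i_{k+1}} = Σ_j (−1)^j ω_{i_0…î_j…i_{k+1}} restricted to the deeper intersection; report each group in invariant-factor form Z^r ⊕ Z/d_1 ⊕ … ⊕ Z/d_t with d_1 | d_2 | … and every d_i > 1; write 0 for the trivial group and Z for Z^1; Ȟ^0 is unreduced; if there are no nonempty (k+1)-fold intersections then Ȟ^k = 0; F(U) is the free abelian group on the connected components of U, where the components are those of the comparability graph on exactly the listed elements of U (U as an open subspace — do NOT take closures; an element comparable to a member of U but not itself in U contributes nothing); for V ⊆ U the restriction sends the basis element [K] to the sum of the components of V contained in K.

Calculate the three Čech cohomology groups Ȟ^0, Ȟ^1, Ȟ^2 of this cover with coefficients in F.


nonempty intersections:
  W1={{b},{c},{d},{g},{c,e},{c,g},{d,e},{d,f},{d,g},{e,g},{c,e,g},{d,e,f},{d,e,g}} W2={{a},{c},{e},{c,e},{c,g},{d,e},{e,f},{e,g},{c,e,g},{d,e,f},{d,e,g}} W3={{a},{f},{d,f},{e,f},{d,e,f}}
  W12={{c},{c,e},{c,g},{d,e},{e,g},{c,e,g},{d,e,f},{d,e,g}} W13={{d,f},{d,e,f}} W23={{a},{e,f},{d,e,f}}
  W123={{d,e,f}}
components per intersection:
  W1: {{b}} {{c},{d},{g},{c,e},{c,g},{d,e},{d,f},{d,g},{e,g},{c,e,g},{d,e,f},{d,e,g}}
  W2: {{a}} {{c},{e},{c,e},{c,g},{d,e},{e,f},{e,g},{c,e,g},{d,e,f},{d,e,g}}
  W3: {{a}} {{f},{d,f},{e,f},{d,e,f}}
  W12: {{c},{c,e},{c,g},{d,e},{e,g},{c,e,g},{d,e,f},{d,e,g}}
  W13: {{d,f},{d,e,f}}
  W23: {{a}} {{e,f},{d,e,f}}
  W123: {{d,e,f}}
C dims 6,4,1; δ0: rk 3, SNF 1^3; δ1: rk 1, SNF 1^1
Ȟ^0: (6−3)−0=3 ⇒ Z^3
Ȟ^1: (4−1)−3=0 ⇒ 0
Ȟ^2: (1−0)−1=0 ⇒ 0

Ȟ^0 = Z^3, Ȟ^1 = 0 and Ȟ^2 = 0


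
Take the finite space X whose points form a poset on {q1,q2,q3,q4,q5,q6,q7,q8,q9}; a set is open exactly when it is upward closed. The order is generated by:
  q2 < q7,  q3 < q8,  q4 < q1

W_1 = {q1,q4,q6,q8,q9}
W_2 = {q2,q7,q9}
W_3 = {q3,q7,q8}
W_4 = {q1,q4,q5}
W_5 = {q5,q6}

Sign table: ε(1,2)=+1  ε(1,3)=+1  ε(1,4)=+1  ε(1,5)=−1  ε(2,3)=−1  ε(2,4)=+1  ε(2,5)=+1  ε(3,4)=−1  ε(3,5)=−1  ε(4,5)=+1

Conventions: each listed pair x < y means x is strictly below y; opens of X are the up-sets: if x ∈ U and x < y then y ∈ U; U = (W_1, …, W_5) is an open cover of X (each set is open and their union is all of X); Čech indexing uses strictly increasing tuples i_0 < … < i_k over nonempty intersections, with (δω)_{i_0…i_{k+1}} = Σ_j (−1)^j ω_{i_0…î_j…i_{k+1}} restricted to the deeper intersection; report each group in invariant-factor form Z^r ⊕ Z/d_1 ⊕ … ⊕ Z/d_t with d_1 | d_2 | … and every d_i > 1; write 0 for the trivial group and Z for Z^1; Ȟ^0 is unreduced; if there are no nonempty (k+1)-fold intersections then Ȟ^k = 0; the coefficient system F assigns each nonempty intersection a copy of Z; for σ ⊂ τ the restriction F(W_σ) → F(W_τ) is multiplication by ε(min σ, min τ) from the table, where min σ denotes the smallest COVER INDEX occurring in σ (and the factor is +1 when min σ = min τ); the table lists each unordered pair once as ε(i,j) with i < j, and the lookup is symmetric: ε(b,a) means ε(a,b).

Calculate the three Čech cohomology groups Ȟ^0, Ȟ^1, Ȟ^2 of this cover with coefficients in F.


nerve of the cover:
  W12={q9} W13={q8} W14={q1,q4} W15={q6} W23={q7} W45={q5}
C dims 5,6; δ0: rk 5, SNF 1^4·2
Ȟ^0 = (5 − 5) − 0 = 0, so Ȟ^0 ≅ 0
Ȟ^1 = (6 − 0) − 5 = 1 plus torsion [2], so Ȟ^1 ≅ Z ⊕ Z/2
Ȟ^2 = (0 − 0) − 0 = 0, so Ȟ^2 ≅ 0

Ȟ^0 = 0, Ȟ^1 = Z ⊕ Z/2, Ȟ^2 = 0


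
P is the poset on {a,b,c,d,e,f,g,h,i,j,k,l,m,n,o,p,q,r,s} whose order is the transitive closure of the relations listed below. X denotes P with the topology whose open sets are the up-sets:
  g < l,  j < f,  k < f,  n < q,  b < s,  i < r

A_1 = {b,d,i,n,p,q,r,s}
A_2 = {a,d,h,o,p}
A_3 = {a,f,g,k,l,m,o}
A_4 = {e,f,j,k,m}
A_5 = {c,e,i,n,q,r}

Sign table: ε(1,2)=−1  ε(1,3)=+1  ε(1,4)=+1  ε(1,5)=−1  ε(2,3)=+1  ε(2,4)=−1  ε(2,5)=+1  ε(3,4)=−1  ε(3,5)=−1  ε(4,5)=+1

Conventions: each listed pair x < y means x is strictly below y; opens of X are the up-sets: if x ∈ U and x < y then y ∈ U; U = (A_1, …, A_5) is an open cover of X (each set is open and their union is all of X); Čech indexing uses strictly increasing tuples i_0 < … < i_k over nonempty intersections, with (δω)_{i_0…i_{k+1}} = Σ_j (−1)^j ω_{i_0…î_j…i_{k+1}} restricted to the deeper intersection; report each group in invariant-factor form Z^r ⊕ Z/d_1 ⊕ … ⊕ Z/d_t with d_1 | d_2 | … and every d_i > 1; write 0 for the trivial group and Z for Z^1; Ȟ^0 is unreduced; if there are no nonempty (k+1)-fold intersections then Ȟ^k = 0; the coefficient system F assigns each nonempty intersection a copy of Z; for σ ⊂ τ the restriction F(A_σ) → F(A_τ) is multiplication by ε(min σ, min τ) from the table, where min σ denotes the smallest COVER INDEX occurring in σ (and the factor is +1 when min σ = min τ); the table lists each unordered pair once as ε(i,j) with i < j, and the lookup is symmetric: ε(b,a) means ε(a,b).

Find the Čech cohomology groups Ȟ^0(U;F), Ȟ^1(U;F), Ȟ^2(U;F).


Ȟ^0 = 0; Ȟ^1 = Z/2; Ȟ^2 = 0

nonempty intersections:
  A12={d,p} A15={i,n,q,r} A23={a,o} A34={f,k,m} A45={e}
C dims 5,5; δ0: rk 5, SNF 1^4·2
Ȟ^0: (5−5)−0=0 ⇒ 0
Ȟ^1: (5−0)−5=0 plus torsion [2] ⇒ Z/2
Ȟ^2: (0−0)−0=0 ⇒ 0
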